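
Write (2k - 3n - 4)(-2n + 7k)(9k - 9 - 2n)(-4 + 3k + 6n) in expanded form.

(2k - 3n - 4)(-2n + 7k)(9k - 9 - 2n)(-4 + 3k + 6n)
= (-4kn + 14k^2 + 6n^2 - 21kn + 8n - 28k)(9k - 9 - 2n)(-4 + 3k + 6n)    [distributive law]
= (-25kn + 14k^2 + 6n^2 + 8n - 28k)(9k - 9 - 2n)(-4 + 3k + 6n)    [combine like terms]
= (-225k^2n + 225kn + 50kn^2 + 126k^3 - 126k^2 - 28k^2n + 54kn^2 - 54n^2 - 12n^3 + 72kn - 72n - 16n^2 - 252k^2 + 252k + 56kn)(-4 + 3k + 6n)    [distributive law]
= (-253k^2n + 353kn + 104kn^2 + 126k^3 - 378k^2 - 70n^2 - 12n^3 - 72n + 252k)(-4 + 3k + 6n)    [combine like terms]
= 1012k^2n - 759k^3n - 1518k^2n^2 - 1412kn + 1059k^2n + 2118kn^2 - 416kn^2 + 312k^2n^2 + 624kn^3 - 504k^3 + 378k^4 + 756k^3n + 1512k^2 - 1134k^3 - 2268k^2n + 280n^2 - 210kn^2 - 420n^3 + 48n^3 - 36kn^3 - 72n^4 + 288n - 216kn - 432n^2 - 1008k + 756k^2 + 1512kn    [distributive law]
= -197k^2n - 3k^3n - 1206k^2n^2 - 116kn + 1492kn^2 + 588kn^3 - 1638k^3 + 378k^4 + 2268k^2 - 152n^2 - 372n^3 - 72n^4 + 288n - 1008k    [combine like terms]

-197k^2n - 3k^3n - 1206k^2n^2 - 116kn + 1492kn^2 + 588kn^3 - 1638k^3 + 378k^4 + 2268k^2 - 152n^2 - 372n^3 - 72n^4 + 288n - 1008k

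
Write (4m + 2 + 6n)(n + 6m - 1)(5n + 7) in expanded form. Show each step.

(4m + 2 + 6n)(n + 6m - 1)(5n + 7)
= (4mn + 24m^2 - 4m + 2n + 12m - 2 + 6n^2 + 36mn - 6n)(5n + 7)    [distributive law]
= (40mn + 24m^2 + 8m - 4n - 2 + 6n^2)(5n + 7)    [combine like terms]
= 200mn^2 + 280mn + 120m^2n + 168m^2 + 40mn + 56m - 20n^2 - 28n - 10n - 14 + 30n^3 + 42n^2    [distributive law]
= 200mn^2 + 320mn + 120m^2n + 168m^2 + 56m + 22n^2 - 38n - 14 + 30n^3    [combine like terms]

200mn^2 + 320mn + 120m^2n + 168m^2 + 56m + 22n^2 - 38n - 14 + 30n^3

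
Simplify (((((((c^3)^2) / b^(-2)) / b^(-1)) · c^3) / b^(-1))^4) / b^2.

(((((((c^3)^2) / b^(-2)) / b^(-1)) · c^3) / b^(-1))^4) / b^2
= (((((((c^3)^2) / b^(-2)) / b^(-1)) · c^3)^4) / ((b^(-1))^4)) / b^2    [power of a quotient]
= (((((((c^3)^2) / b^(-2)) / b^(-1))^4) · ((c^3)^4)) / ((b^(-1))^4)) / b^2    [power of a product]
= (((((((c^3)^2) / b^(-2))^4) / ((b^(-1))^4)) · ((c^3)^4)) / ((b^(-1))^4)) / b^2    [power of a quotient]
= (((((((c^3)^2)^4) / ((b^(-2))^4)) / ((b^(-1))^4)) · ((c^3)^4)) / ((b^(-1))^4)) / b^2    [power of a quotient]
= ((((((c^3)^8) / ((b^(-2))^4)) / ((b^(-1))^4)) · ((c^3)^4)) / ((b^(-1))^4)) / b^2    [power of a power]
= ((((c^24 / ((b^(-2))^4)) / ((b^(-1))^4)) · ((c^3)^4)) / ((b^(-1))^4)) / b^2    [power of a power]
= ((((c^24 / b^(-8)) / ((b^(-1))^4)) · ((c^3)^4)) / ((b^(-1))^4)) / b^2    [power of a power]
= ((((c^24 / b^(-8)) / b^(-4)) · ((c^3)^4)) / ((b^(-1))^4)) / b^2    [power of a power]
= ((((c^24 / b^(-8)) / b^(-4)) · c^12) / ((b^(-1))^4)) / b^2    [power of a power]
= ((((c^24 / b^(-8)) / b^(-4)) · c^12) / b^(-4)) / b^2    [power of a power]
= b^14c^36    [quotient of powers; product of powers]

b^14c^36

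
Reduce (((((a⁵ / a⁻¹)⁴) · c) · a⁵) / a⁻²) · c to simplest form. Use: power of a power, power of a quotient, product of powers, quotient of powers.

a³¹c²

(((((a⁵ / a⁻¹)⁴) · c) · a⁵) / a⁻²) · c
= ((((((a⁵)⁴) / ((a⁻¹)⁴)) · c) · a⁵) / a⁻²) · c    [power of a quotient]
= ((((a²⁰ / ((a⁻¹)⁴)) · c) · a⁵) / a⁻²) · c    [power of a power]
= ((((a²⁰ / a⁻⁴) · c) · a⁵) / a⁻²) · c    [power of a power]
= (((a²⁴ · c) · a⁵) / a⁻²) · c    [quotient of powers]
= a³¹c²    [quotient of powers; product of powers]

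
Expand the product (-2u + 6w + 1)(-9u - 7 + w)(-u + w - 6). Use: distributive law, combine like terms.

-18u^3 + 74u^2w - 113u^2 + 382uw - 23u - 62uw^2 - 77w^2 + 239w + 6w^3 + 42

(-2u + 6w + 1)(-9u - 7 + w)(-u + w - 6)
= (18u^2 + 14u - 2uw - 54uw - 42w + 6w^2 - 9u - 7 + w)(-u + w - 6)    [distributive law]
= (18u^2 + 5u - 56uw - 41w + 6w^2 - 7)(-u + w - 6)    [combine like terms]
= -18u^3 + 18u^2w - 108u^2 - 5u^2 + 5uw - 30u + 56u^2w - 56uw^2 + 336uw + 41uw - 41w^2 + 246w - 6uw^2 + 6w^3 - 36w^2 + 7u - 7w + 42    [distributive law]
= -18u^3 + 74u^2w - 113u^2 + 382uw - 23u - 62uw^2 - 77w^2 + 239w + 6w^3 + 42    [combine like terms]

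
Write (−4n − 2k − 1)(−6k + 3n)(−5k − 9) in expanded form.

−90k^2n − 147kn + 60kn^2 + 108n^2 − 60k^3 − 138k^2 − 54k + 27n

(−4n − 2k − 1)(−6k + 3n)(−5k − 9)
= (24kn − 12n^2 + 12k^2 − 6kn + 6k − 3n)(−5k − 9)    [distributive law]
= (18kn − 12n^2 + 12k^2 + 6k − 3n)(−5k − 9)    [combine like terms]
= −90k^2n − 162kn + 60kn^2 + 108n^2 − 60k^3 − 108k^2 − 30k^2 − 54k + 15kn + 27n    [distributive law]
= −90k^2n − 147kn + 60kn^2 + 108n^2 − 60k^3 − 138k^2 − 54k + 27n    [combine like terms]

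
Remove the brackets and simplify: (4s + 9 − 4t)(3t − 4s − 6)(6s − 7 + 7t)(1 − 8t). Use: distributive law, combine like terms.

2040s²t − 448s²t² − 1078st + 2604st² − 992st³ − 96s³ + 768s³t − 248s² + 96s − 3759t + 6321t² − 3612t³ + 378 + 672t⁴

(4s + 9 − 4t)(3t − 4s − 6)(6s − 7 + 7t)(1 − 8t)
= (12st − 16s² − 24s + 27t − 36s − 54 − 12t² + 16st + 24t)(6s − 7 + 7t)(1 − 8t)    [distributive law]
= (28st − 16s² − 60s + 51t − 54 − 12t²)(6s − 7 + 7t)(1 − 8t)    [combine like terms]
= (168s²t − 196st + 196st² − 96s³ + 112s² − 112s²t − 360s² + 420s − 420st + 306st − 357t + 357t² − 324s + 378 − 378t − 72st² + 84t² − 84t³)(1 − 8t)    [distributive law]
= (56s²t − 310st + 124st² − 96s³ − 248s² + 96s − 735t + 441t² + 378 − 84t³)(1 − 8t)    [combine like terms]
= 56s²t − 448s²t² − 310st + 2480st² + 124st² − 992st³ − 96s³ + 768s³t − 248s² + 1984s²t + 96s − 768st − 735t + 5880t² + 441t² − 3528t³ + 378 − 3024t − 84t³ + 672t⁴    [distributive law]
= 2040s²t − 448s²t² − 1078st + 2604st² − 992st³ − 96s³ + 768s³t − 248s² + 96s − 3759t + 6321t² − 3612t³ + 378 + 672t⁴    [combine like terms]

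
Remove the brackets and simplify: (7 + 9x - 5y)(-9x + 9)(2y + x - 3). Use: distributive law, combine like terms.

(7 + 9x - 5y)(-9x + 9)(2y + x - 3)
= (-63x + 63 - 81x² + 81x + 45xy - 45y)(2y + x - 3)    [distributive law]
= (18x + 63 - 81x² + 45xy - 45y)(2y + x - 3)    [combine like terms]
= 36xy + 18x² - 54x + 126y + 63x - 189 - 162x²y - 81x³ + 243x² + 90xy² + 45x²y - 135xy - 90y² - 45xy + 135y    [distributive law]
= -144xy + 261x² + 9x + 261y - 189 - 117x²y - 81x³ + 90xy² - 90y²    [combine like terms]

-144xy + 261x² + 9x + 261y - 189 - 117x²y - 81x³ + 90xy² - 90y²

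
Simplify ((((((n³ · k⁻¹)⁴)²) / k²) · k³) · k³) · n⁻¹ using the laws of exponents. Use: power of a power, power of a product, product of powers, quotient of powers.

k⁻⁴·n²³

((((((n³ · k⁻¹)⁴)²) / k²) · k³) · k³) · n⁻¹
= (((((n³ · k⁻¹)⁸) / k²) · k³) · k³) · n⁻¹    [power of a power]
= ((((((n³)⁸) · ((k⁻¹)⁸)) / k²) · k³) · k³) · n⁻¹    [power of a product]
= ((((n²⁴ · ((k⁻¹)⁸)) / k²) · k³) · k³) · n⁻¹    [power of a power]
= ((((n²⁴ · k⁻⁸) / k²) · k³) · k³) · n⁻¹    [power of a power]
= k⁻⁴·n²³    [quotient of powers; product of powers]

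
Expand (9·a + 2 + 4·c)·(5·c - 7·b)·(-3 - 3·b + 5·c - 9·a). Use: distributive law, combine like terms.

-225·a·c - 198·a·b·c + 45·a·c^2 - 405·a^2·c + 315·a·b + 189·a·b^2 + 567·a^2·b - 30·c - 16·b·c - 10·c^2 + 42·b + 42·b^2 - 200·b·c^2 + 100·c^3 + 84·b^2·c

(9·a + 2 + 4·c)·(5·c - 7·b)·(-3 - 3·b + 5·c - 9·a)
= (45·a·c - 63·a·b + 10·c - 14·b + 20·c^2 - 28·b·c)·(-3 - 3·b + 5·c - 9·a)    [distributive law]
= -135·a·c - 135·a·b·c + 225·a·c^2 - 405·a^2·c + 189·a·b + 189·a·b^2 - 315·a·b·c + 567·a^2·b - 30·c - 30·b·c + 50·c^2 - 90·a·c + 42·b + 42·b^2 - 70·b·c + 126·a·b - 60·c^2 - 60·b·c^2 + 100·c^3 - 180·a·c^2 + 84·b·c + 84·b^2·c - 140·b·c^2 + 252·a·b·c    [distributive law]
= -225·a·c - 198·a·b·c + 45·a·c^2 - 405·a^2·c + 315·a·b + 189·a·b^2 + 567·a^2·b - 30·c - 16·b·c - 10·c^2 + 42·b + 42·b^2 - 200·b·c^2 + 100·c^3 + 84·b^2·c    [combine like terms]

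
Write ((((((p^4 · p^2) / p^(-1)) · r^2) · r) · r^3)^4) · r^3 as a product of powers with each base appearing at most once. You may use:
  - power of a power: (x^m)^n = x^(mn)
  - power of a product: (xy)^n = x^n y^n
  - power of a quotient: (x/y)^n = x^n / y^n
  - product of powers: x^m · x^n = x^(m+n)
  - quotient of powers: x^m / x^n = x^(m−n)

((((((p^4 · p^2) / p^(-1)) · r^2) · r) · r^3)^4) · r^3
= ((((((p^4 · p^2) / p^(-1)) · r^2) · r)^4) · ((r^3)^4)) · r^3    [power of a product]
= ((((((p^4 · p^2) / p^(-1)) · r^2)^4) · (r^4)) · ((r^3)^4)) · r^3    [power of a product]
= ((((((p^4 · p^2) / p^(-1))^4) · ((r^2)^4)) · (r^4)) · ((r^3)^4)) · r^3    [power of a product]
= ((((((p^4 · p^2)^4) / ((p^(-1))^4)) · ((r^2)^4)) · (r^4)) · ((r^3)^4)) · r^3    [power of a quotient]
= (((((((p^4)^4) · ((p^2)^4)) / ((p^(-1))^4)) · ((r^2)^4)) · (r^4)) · ((r^3)^4)) · r^3    [power of a product]
= (((((p^16 · ((p^2)^4)) / ((p^(-1))^4)) · ((r^2)^4)) · (r^4)) · ((r^3)^4)) · r^3    [power of a power]
= (((((p^16 · p^8) / ((p^(-1))^4)) · ((r^2)^4)) · (r^4)) · ((r^3)^4)) · r^3    [power of a power]
= ((((p^24 / ((p^(-1))^4)) · ((r^2)^4)) · (r^4)) · ((r^3)^4)) · r^3    [product of powers]
= ((((p^24 / p^(-4)) · ((r^2)^4)) · (r^4)) · ((r^3)^4)) · r^3    [power of a power]
= (((p^28 · ((r^2)^4)) · (r^4)) · ((r^3)^4)) · r^3    [quotient of powers]
= (((p^28 · r^8) · (r^4)) · ((r^3)^4)) · r^3    [power of a power]
= (((p^28 · r^8) · r^4) · r^12) · r^3    [power of a power]
= p^28r^27    [product of powers]

p^28r^27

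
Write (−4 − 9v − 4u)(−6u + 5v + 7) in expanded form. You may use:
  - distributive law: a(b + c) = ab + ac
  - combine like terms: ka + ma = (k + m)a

−4u − 83v − 28 + 34uv − 45v^2 + 24u^2

(−4 − 9v − 4u)(−6u + 5v + 7)
= 24u − 20v − 28 + 54uv − 45v^2 − 63v + 24u^2 − 20uv − 28u    [distributive law]
= −4u − 83v − 28 + 34uv − 45v^2 + 24u^2    [combine like terms]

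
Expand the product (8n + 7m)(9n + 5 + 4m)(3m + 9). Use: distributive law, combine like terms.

(8n + 7m)(9n + 5 + 4m)(3m + 9)
= (72n² + 40n + 32mn + 63mn + 35m + 28m²)(3m + 9)    [distributive law]
= (72n² + 40n + 95mn + 35m + 28m²)(3m + 9)    [combine like terms]
= 216mn² + 648n² + 120mn + 360n + 285m²n + 855mn + 105m² + 315m + 84m³ + 252m²    [distributive law]
= 216mn² + 648n² + 975mn + 360n + 285m²n + 357m² + 315m + 84m³    [combine like terms]

216mn² + 648n² + 975mn + 360n + 285m²n + 357m² + 315m + 84m³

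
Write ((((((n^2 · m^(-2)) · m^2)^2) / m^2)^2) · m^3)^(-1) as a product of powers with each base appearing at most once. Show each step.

((((((n^2 · m^(-2)) · m^2)^2) / m^2)^2) · m^3)^(-1)
= ((((((n^2 · m^(-2)) · m^2)^2) / m^2)^2)^(-1)) · ((m^3)^(-1))    [power of a product]
= (((((n^2 · m^(-2)) · m^2)^2) / m^2)^(-2)) · ((m^3)^(-1))    [power of a power]
= (((((n^2 · m^(-2)) · m^2)^2)^(-2)) / ((m^2)^(-2))) · ((m^3)^(-1))    [power of a quotient]
= ((((n^2 · m^(-2)) · m^2)^(-4)) / ((m^2)^(-2))) · ((m^3)^(-1))    [power of a power]
= ((((n^2 · m^(-2))^(-4)) · ((m^2)^(-4))) / ((m^2)^(-2))) · ((m^3)^(-1))    [power of a product]
= (((((n^2)^(-4)) · ((m^(-2))^(-4))) · ((m^2)^(-4))) / ((m^2)^(-2))) · ((m^3)^(-1))    [power of a product]
= (((n^(-8) · ((m^(-2))^(-4))) · ((m^2)^(-4))) / ((m^2)^(-2))) · ((m^3)^(-1))    [power of a power]
= (((n^(-8) · m^8) · ((m^2)^(-4))) / ((m^2)^(-2))) · ((m^3)^(-1))    [power of a power]
= (((n^(-8) · m^8) · m^(-8)) / ((m^2)^(-2))) · ((m^3)^(-1))    [power of a power]
= (((n^(-8) · m^8) · m^(-8)) / m^(-4)) · ((m^3)^(-1))    [power of a power]
= (((n^(-8) · m^8) · m^(-8)) / m^(-4)) · m^(-3)    [power of a power]
= m·n^(-8)    [quotient of powers; product of powers]

m·n^(-8)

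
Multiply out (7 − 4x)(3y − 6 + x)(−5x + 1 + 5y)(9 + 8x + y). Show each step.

(7 − 4x)(3y − 6 + x)(−5x + 1 + 5y)(9 + 8x + y)
= (21y − 42 + 7x − 12xy + 24x − 4x^2)(−5x + 1 + 5y)(9 + 8x + y)    [distributive law]
= (21y − 42 + 31x − 12xy − 4x^2)(−5x + 1 + 5y)(9 + 8x + y)    [combine like terms]
= (−105xy + 21y + 105y^2 + 210x − 42 − 210y − 155x^2 + 31x + 155xy + 60x^2y − 12xy − 60xy^2 + 20x^3 − 4x^2 − 20x^2y)(9 + 8x + y)    [distributive law]
= (38xy − 189y + 105y^2 + 241x − 42 − 159x^2 + 40x^2y − 60xy^2 + 20x^3)(9 + 8x + y)    [combine like terms]
= 342xy + 304x^2y + 38xy^2 − 1701y − 1512xy − 189y^2 + 945y^2 + 840xy^2 + 105y^3 + 2169x + 1928x^2 + 241xy − 378 − 336x − 42y − 1431x^2 − 1272x^3 − 159x^2y + 360x^2y + 320x^3y + 40x^2y^2 − 540xy^2 − 480x^2y^2 − 60xy^3 + 180x^3 + 160x^4 + 20x^3y    [distributive law]
= −929xy + 505x^2y + 338xy^2 − 1743y + 756y^2 + 105y^3 + 1833x + 497x^2 − 378 − 1092x^3 + 340x^3y − 440x^2y^2 − 60xy^3 + 160x^4    [combine like terms]

−929xy + 505x^2y + 338xy^2 − 1743y + 756y^2 + 105y^3 + 1833x + 497x^2 − 378 − 1092x^3 + 340x^3y − 440x^2y^2 − 60xy^3 + 160x^4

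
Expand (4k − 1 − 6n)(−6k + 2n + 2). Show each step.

(4k − 1 − 6n)(−6k + 2n + 2)
= −24k² + 8kn + 8k + 6k − 2n − 2 + 36kn − 12n² − 12n    [distributive law]
= −24k² + 44kn + 14k − 14n − 2 − 12n²    [combine like terms]

−24k² + 44kn + 14k − 14n − 2 − 12n²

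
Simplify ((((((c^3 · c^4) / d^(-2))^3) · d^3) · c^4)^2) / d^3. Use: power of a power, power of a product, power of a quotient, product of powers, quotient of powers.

((((((c^3 · c^4) / d^(-2))^3) · d^3) · c^4)^2) / d^3
= ((((((c^3 · c^4) / d^(-2))^3) · d^3)^2) · ((c^4)^2)) / d^3    [power of a product]
= ((((((c^3 · c^4) / d^(-2))^3)^2) · ((d^3)^2)) · ((c^4)^2)) / d^3    [power of a product]
= (((((c^3 · c^4) / d^(-2))^6) · ((d^3)^2)) · ((c^4)^2)) / d^3    [power of a power]
= (((((c^3 · c^4)^6) / ((d^(-2))^6)) · ((d^3)^2)) · ((c^4)^2)) / d^3    [power of a quotient]
= ((((((c^3)^6) · ((c^4)^6)) / ((d^(-2))^6)) · ((d^3)^2)) · ((c^4)^2)) / d^3    [power of a product]
= ((((c^18 · ((c^4)^6)) / ((d^(-2))^6)) · ((d^3)^2)) · ((c^4)^2)) / d^3    [power of a power]
= ((((c^18 · c^24) / ((d^(-2))^6)) · ((d^3)^2)) · ((c^4)^2)) / d^3    [power of a power]
= (((c^42 / ((d^(-2))^6)) · ((d^3)^2)) · ((c^4)^2)) / d^3    [product of powers]
= (((c^42 / d^(-12)) · ((d^3)^2)) · ((c^4)^2)) / d^3    [power of a power]
= (((c^42 / d^(-12)) · d^6) · ((c^4)^2)) / d^3    [power of a power]
= (((c^42 / d^(-12)) · d^6) · c^8) / d^3    [power of a power]
= c^50·d^15    [quotient of powers; product of powers]

c^50·d^15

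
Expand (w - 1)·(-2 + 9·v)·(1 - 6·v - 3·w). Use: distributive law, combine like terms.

-8·w + 48·v·w + 6·w^2 - 54·v^2·w - 27·v·w^2 + 2 - 21·v + 54·v^2

(w - 1)·(-2 + 9·v)·(1 - 6·v - 3·w)
= (-2·w + 9·v·w + 2 - 9·v)·(1 - 6·v - 3·w)    [distributive law]
= -2·w + 12·v·w + 6·w^2 + 9·v·w - 54·v^2·w - 27·v·w^2 + 2 - 12·v - 6·w - 9·v + 54·v^2 + 27·v·w    [distributive law]
= -8·w + 48·v·w + 6·w^2 - 54·v^2·w - 27·v·w^2 + 2 - 21·v + 54·v^2    [combine like terms]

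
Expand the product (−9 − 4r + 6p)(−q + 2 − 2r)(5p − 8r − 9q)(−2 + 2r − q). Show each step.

(−9 − 4r + 6p)(−q + 2 − 2r)(5p − 8r − 9q)(−2 + 2r − q)
= (9q − 18 + 18r + 4qr − 8r + 8r^2 − 6pq + 12p − 12pr)(5p − 8r − 9q)(−2 + 2r − q)    [distributive law]
= (9q − 18 + 10r + 4qr + 8r^2 − 6pq + 12p − 12pr)(5p − 8r − 9q)(−2 + 2r − q)    [combine like terms]
= (45pq − 72qr − 81q^2 − 90p + 144r + 162q + 50pr − 80r^2 − 90qr + 20pqr − 32qr^2 − 36q^2r + 40pr^2 − 64r^3 − 72qr^2 − 30p^2q + 48pqr + 54pq^2 + 60p^2 − 96pr − 108pq − 60p^2r + 96pr^2 + 108pqr)(−2 + 2r − q)    [distributive law]
= (−63pq − 162qr − 81q^2 − 90p + 144r + 162q − 46pr − 80r^2 + 176pqr − 104qr^2 − 36q^2r + 136pr^2 − 64r^3 − 30p^2q + 54pq^2 + 60p^2 − 60p^2r)(−2 + 2r − q)    [combine like terms]
= 126pq − 126pqr + 63pq^2 + 324qr − 324qr^2 + 162q^2r + 162q^2 − 162q^2r + 81q^3 + 180p − 180pr + 90pq − 288r + 288r^2 − 144qr − 324q + 324qr − 162q^2 + 92pr − 92pr^2 + 46pqr + 160r^2 − 160r^3 + 80qr^2 − 352pqr + 352pqr^2 − 176pq^2r + 208qr^2 − 208qr^3 + 104q^2r^2 + 72q^2r − 72q^2r^2 + 36q^3r − 272pr^2 + 272pr^3 − 136pqr^2 + 128r^3 − 128r^4 + 64qr^3 + 60p^2q − 60p^2qr + 30p^2q^2 − 108pq^2 + 108pq^2r − 54pq^3 − 120p^2 + 120p^2r − 60p^2q + 120p^2r − 120p^2r^2 + 60p^2qr    [distributive law]
= 216pq − 432pqr − 45pq^2 + 504qr − 36qr^2 + 72q^2r + 81q^3 + 180p − 88pr − 288r + 448r^2 − 324q − 364pr^2 − 32r^3 + 216pqr^2 − 68pq^2r − 144qr^3 + 32q^2r^2 + 36q^3r + 272pr^3 − 128r^4 + 30p^2q^2 − 54pq^3 − 120p^2 + 240p^2r − 120p^2r^2    [combine like terms]

216pq − 432pqr − 45pq^2 + 504qr − 36qr^2 + 72q^2r + 81q^3 + 180p − 88pr − 288r + 448r^2 − 324q − 364pr^2 − 32r^3 + 216pqr^2 − 68pq^2r − 144qr^3 + 32q^2r^2 + 36q^3r + 272pr^3 − 128r^4 + 30p^2q^2 − 54pq^3 − 120p^2 + 240p^2r − 120p^2r^2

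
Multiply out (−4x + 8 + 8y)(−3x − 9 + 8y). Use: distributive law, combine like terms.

(−4x + 8 + 8y)(−3x − 9 + 8y)
= 12x^2 + 36x − 32xy − 24x − 72 + 64y − 24xy − 72y + 64y^2    [distributive law]
= 12x^2 + 12x − 56xy − 72 − 8y + 64y^2    [combine like terms]

12x^2 + 12x − 56xy − 72 − 8y + 64y^2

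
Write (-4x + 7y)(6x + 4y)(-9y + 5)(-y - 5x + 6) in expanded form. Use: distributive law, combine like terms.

954x^2y^2 - 1080x^3y + 766x^2y + 600x^3 - 720x^2 + 1494xy^3 - 2234xy^2 + 780xy + 252y^4 - 1652y^3 + 840y^2

(-4x + 7y)(6x + 4y)(-9y + 5)(-y - 5x + 6)
= (-24x^2 - 16xy + 42xy + 28y^2)(-9y + 5)(-y - 5x + 6)    [distributive law]
= (-24x^2 + 26xy + 28y^2)(-9y + 5)(-y - 5x + 6)    [combine like terms]
= (216x^2y - 120x^2 - 234xy^2 + 130xy - 252y^3 + 140y^2)(-y - 5x + 6)    [distributive law]
= -216x^2y^2 - 1080x^3y + 1296x^2y + 120x^2y + 600x^3 - 720x^2 + 234xy^3 + 1170x^2y^2 - 1404xy^2 - 130xy^2 - 650x^2y + 780xy + 252y^4 + 1260xy^3 - 1512y^3 - 140y^3 - 700xy^2 + 840y^2    [distributive law]
= 954x^2y^2 - 1080x^3y + 766x^2y + 600x^3 - 720x^2 + 1494xy^3 - 2234xy^2 + 780xy + 252y^4 - 1652y^3 + 840y^2    [combine like terms]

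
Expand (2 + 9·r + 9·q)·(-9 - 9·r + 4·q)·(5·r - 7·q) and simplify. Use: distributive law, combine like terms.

(2 + 9·r + 9·q)·(-9 - 9·r + 4·q)·(5·r - 7·q)
= (-18 - 18·r + 8·q - 81·r - 81·r^2 + 36·q·r - 81·q - 81·q·r + 36·q^2)·(5·r - 7·q)    [distributive law]
= (-18 - 99·r - 73·q - 81·r^2 - 45·q·r + 36·q^2)·(5·r - 7·q)    [combine like terms]
= -90·r + 126·q - 495·r^2 + 693·q·r - 365·q·r + 511·q^2 - 405·r^3 + 567·q·r^2 - 225·q·r^2 + 315·q^2·r + 180·q^2·r - 252·q^3    [distributive law]
= -90·r + 126·q - 495·r^2 + 328·q·r + 511·q^2 - 405·r^3 + 342·q·r^2 + 495·q^2·r - 252·q^3    [combine like terms]

-90·r + 126·q - 495·r^2 + 328·q·r + 511·q^2 - 405·r^3 + 342·q·r^2 + 495·q^2·r - 252·q^3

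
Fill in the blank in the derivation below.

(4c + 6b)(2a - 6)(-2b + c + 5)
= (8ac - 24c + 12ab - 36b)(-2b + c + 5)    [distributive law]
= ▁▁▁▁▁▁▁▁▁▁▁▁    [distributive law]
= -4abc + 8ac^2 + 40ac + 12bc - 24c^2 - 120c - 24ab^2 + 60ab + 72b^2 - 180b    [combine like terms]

By distributive law:

-16abc + 8ac^2 + 40ac + 48bc - 24c^2 - 120c - 24ab^2 + 12abc + 60ab + 72b^2 - 36bc - 180b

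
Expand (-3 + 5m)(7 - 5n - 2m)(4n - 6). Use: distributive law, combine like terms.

-174n + 126 + 60n² + 314mn - 246m - 100mn² - 40m²n + 60m²

(-3 + 5m)(7 - 5n - 2m)(4n - 6)
= (-21 + 15n + 6m + 35m - 25mn - 10m²)(4n - 6)    [distributive law]
= (-21 + 15n + 41m - 25mn - 10m²)(4n - 6)    [combine like terms]
= -84n + 126 + 60n² - 90n + 164mn - 246m - 100mn² + 150mn - 40m²n + 60m²    [distributive law]
= -174n + 126 + 60n² + 314mn - 246m - 100mn² - 40m²n + 60m²    [combine like terms]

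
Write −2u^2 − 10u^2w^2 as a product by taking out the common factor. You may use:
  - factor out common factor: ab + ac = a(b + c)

−2u^2 − 10u^2w^2
= 2(−u^2 − 5u^2w^2)    [factor out 2]
= 2u^2(−1 − 5w^2)    [factor out u^2]

2u^2(−1 − 5w^2)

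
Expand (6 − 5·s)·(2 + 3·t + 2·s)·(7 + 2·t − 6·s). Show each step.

(6 − 5·s)·(2 + 3·t + 2·s)·(7 + 2·t − 6·s)
= (12 + 18·t + 12·s − 10·s − 15·s·t − 10·s²)·(7 + 2·t − 6·s)    [distributive law]
= (12 + 18·t + 2·s − 15·s·t − 10·s²)·(7 + 2·t − 6·s)    [combine like terms]
= 84 + 24·t − 72·s + 126·t + 36·t² − 108·s·t + 14·s + 4·s·t − 12·s² − 105·s·t − 30·s·t² + 90·s²·t − 70·s² − 20·s²·t + 60·s³    [distributive law]
= 84 + 150·t − 58·s + 36·t² − 209·s·t − 82·s² − 30·s·t² + 70·s²·t + 60·s³    [combine like terms]

84 + 150·t − 58·s + 36·t² − 209·s·t − 82·s² − 30·s·t² + 70·s²·t + 60·s³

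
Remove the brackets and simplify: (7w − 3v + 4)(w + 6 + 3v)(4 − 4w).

(7w − 3v + 4)(w + 6 + 3v)(4 − 4w)
= (7w^2 + 42w + 21vw − 3vw − 18v − 9v^2 + 4w + 24 + 12v)(4 − 4w)    [distributive law]
= (7w^2 + 46w + 18vw − 6v − 9v^2 + 24)(4 − 4w)    [combine like terms]
= 28w^2 − 28w^3 + 184w − 184w^2 + 72vw − 72vw^2 − 24v + 24vw − 36v^2 + 36v^2w + 96 − 96w    [distributive law]
= −156w^2 − 28w^3 + 88w + 96vw − 72vw^2 − 24v − 36v^2 + 36v^2w + 96    [combine like terms]

−156w^2 − 28w^3 + 88w + 96vw − 72vw^2 − 24v − 36v^2 + 36v^2w + 96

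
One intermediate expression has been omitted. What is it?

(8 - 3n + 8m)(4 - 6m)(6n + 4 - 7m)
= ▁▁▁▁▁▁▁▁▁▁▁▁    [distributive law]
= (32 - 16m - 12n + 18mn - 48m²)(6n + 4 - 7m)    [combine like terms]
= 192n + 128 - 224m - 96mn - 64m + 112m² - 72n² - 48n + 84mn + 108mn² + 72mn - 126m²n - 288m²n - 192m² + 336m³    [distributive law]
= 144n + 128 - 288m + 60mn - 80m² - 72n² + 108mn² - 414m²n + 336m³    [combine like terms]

After distributive law, the bracketed line is:

(32 - 48m - 12n + 18mn + 32m - 48m²)(6n + 4 - 7m)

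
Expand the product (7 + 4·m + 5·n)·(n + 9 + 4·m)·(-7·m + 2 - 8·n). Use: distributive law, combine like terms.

-828·m·n - 400·n - 406·n^2 - 313·m + 126 - 416·m^2 - 296·m^2·n - 227·m·n^2 - 112·m^3 - 40·n^3

(7 + 4·m + 5·n)·(n + 9 + 4·m)·(-7·m + 2 - 8·n)
= (7·n + 63 + 28·m + 4·m·n + 36·m + 16·m^2 + 5·n^2 + 45·n + 20·m·n)·(-7·m + 2 - 8·n)    [distributive law]
= (52·n + 63 + 64·m + 24·m·n + 16·m^2 + 5·n^2)·(-7·m + 2 - 8·n)    [combine like terms]
= -364·m·n + 104·n - 416·n^2 - 441·m + 126 - 504·n - 448·m^2 + 128·m - 512·m·n - 168·m^2·n + 48·m·n - 192·m·n^2 - 112·m^3 + 32·m^2 - 128·m^2·n - 35·m·n^2 + 10·n^2 - 40·n^3    [distributive law]
= -828·m·n - 400·n - 406·n^2 - 313·m + 126 - 416·m^2 - 296·m^2·n - 227·m·n^2 - 112·m^3 - 40·n^3    [combine like terms]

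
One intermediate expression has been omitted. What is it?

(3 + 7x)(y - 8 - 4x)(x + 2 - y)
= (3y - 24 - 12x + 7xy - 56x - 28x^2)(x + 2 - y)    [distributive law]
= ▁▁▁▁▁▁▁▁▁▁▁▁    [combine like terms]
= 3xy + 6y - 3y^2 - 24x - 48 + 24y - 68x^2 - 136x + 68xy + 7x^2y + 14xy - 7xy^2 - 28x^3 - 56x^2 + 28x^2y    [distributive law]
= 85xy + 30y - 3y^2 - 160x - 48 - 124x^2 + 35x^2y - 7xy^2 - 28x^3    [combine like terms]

Applying combine like terms to the line above:

(3y - 24 - 68x + 7xy - 28x^2)(x + 2 - y)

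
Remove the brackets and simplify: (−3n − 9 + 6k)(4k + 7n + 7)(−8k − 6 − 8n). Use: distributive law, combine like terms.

−432k²n + 444kn − 72kn² + 798n² + 168n³ + 1008n − 192k² + 468k + 378 − 192k³

(−3n − 9 + 6k)(4k + 7n + 7)(−8k − 6 − 8n)
= (−12kn − 21n² − 21n − 36k − 63n − 63 + 24k² + 42kn + 42k)(−8k − 6 − 8n)    [distributive law]
= (30kn − 21n² − 84n + 6k − 63 + 24k²)(−8k − 6 − 8n)    [combine like terms]
= −240k²n − 180kn − 240kn² + 168kn² + 126n² + 168n³ + 672kn + 504n + 672n² − 48k² − 36k − 48kn + 504k + 378 + 504n − 192k³ − 144k² − 192k²n    [distributive law]
= −432k²n + 444kn − 72kn² + 798n² + 168n³ + 1008n − 192k² + 468k + 378 − 192k³    [combine like terms]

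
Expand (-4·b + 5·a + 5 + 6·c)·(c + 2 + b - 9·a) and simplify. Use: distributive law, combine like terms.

2·b·c - 3·b - 4·b² + 41·a·b - 49·a·c - 35·a - 45·a² + 17·c + 10 + 6·c²

(-4·b + 5·a + 5 + 6·c)·(c + 2 + b - 9·a)
= -4·b·c - 8·b - 4·b² + 36·a·b + 5·a·c + 10·a + 5·a·b - 45·a² + 5·c + 10 + 5·b - 45·a + 6·c² + 12·c + 6·b·c - 54·a·c    [distributive law]
= 2·b·c - 3·b - 4·b² + 41·a·b - 49·a·c - 35·a - 45·a² + 17·c + 10 + 6·c²    [combine like terms]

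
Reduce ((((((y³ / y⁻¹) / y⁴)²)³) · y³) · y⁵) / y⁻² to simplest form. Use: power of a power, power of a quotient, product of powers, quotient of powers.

y¹⁰

((((((y³ / y⁻¹) / y⁴)²)³) · y³) · y⁵) / y⁻²
= (((((y³ / y⁻¹) / y⁴)⁶) · y³) · y⁵) / y⁻²    [power of a power]
= (((((y³ / y⁻¹)⁶) / ((y⁴)⁶)) · y³) · y⁵) / y⁻²    [power of a quotient]
= ((((((y³)⁶) / ((y⁻¹)⁶)) / ((y⁴)⁶)) · y³) · y⁵) / y⁻²    [power of a quotient]
= ((((y¹⁸ / ((y⁻¹)⁶)) / ((y⁴)⁶)) · y³) · y⁵) / y⁻²    [power of a power]
= ((((y¹⁸ / y⁻⁶) / ((y⁴)⁶)) · y³) · y⁵) / y⁻²    [power of a power]
= (((y²⁴ / ((y⁴)⁶)) · y³) · y⁵) / y⁻²    [quotient of powers]
= (((y²⁴ / y²⁴) · y³) · y⁵) / y⁻²    [power of a power]
= ((y⁰ · y³) · y⁵) / y⁻²    [quotient of powers]
= (y³ · y⁵) / y⁻²    [product of powers]
= y⁸ / y⁻²    [product of powers]
= y¹⁰    [quotient of powers]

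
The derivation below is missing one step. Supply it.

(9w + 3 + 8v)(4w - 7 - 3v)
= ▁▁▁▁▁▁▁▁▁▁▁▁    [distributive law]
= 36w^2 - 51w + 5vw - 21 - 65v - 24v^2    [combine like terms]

After distributive law, the bracketed line is:

36w^2 - 63w - 27vw + 12w - 21 - 9v + 32vw - 56v - 24v^2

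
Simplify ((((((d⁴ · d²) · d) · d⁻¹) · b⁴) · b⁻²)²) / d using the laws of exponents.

((((((d⁴ · d²) · d) · d⁻¹) · b⁴) · b⁻²)²) / d
= ((((((d⁴ · d²) · d) · d⁻¹) · b⁴)²) · ((b⁻²)²)) / d    [power of a product]
= ((((((d⁴ · d²) · d) · d⁻¹)²) · ((b⁴)²)) · ((b⁻²)²)) / d    [power of a product]
= ((((((d⁴ · d²) · d)²) · ((d⁻¹)²)) · ((b⁴)²)) · ((b⁻²)²)) / d    [power of a product]
= ((((((d⁴ · d²)²) · (d²)) · ((d⁻¹)²)) · ((b⁴)²)) · ((b⁻²)²)) / d    [power of a product]
= (((((((d⁴)²) · ((d²)²)) · (d²)) · ((d⁻¹)²)) · ((b⁴)²)) · ((b⁻²)²)) / d    [power of a product]
= (((((d⁸ · ((d²)²)) · (d²)) · ((d⁻¹)²)) · ((b⁴)²)) · ((b⁻²)²)) / d    [power of a power]
= (((((d⁸ · d⁴) · (d²)) · ((d⁻¹)²)) · ((b⁴)²)) · ((b⁻²)²)) / d    [power of a power]
= ((((d¹² · (d²)) · ((d⁻¹)²)) · ((b⁴)²)) · ((b⁻²)²)) / d    [product of powers]
= (((d¹⁴ · ((d⁻¹)²)) · ((b⁴)²)) · ((b⁻²)²)) / d    [product of powers]
= (((d¹⁴ · d⁻²) · ((b⁴)²)) · ((b⁻²)²)) / d    [power of a power]
= ((d¹² · ((b⁴)²)) · ((b⁻²)²)) / d    [product of powers]
= ((d¹² · b⁸) · ((b⁻²)²)) / d    [power of a power]
= ((d¹² · b⁸) · b⁻⁴) / d    [power of a power]
= b⁴d¹¹    [quotient of powers; product of powers]

b⁴d¹¹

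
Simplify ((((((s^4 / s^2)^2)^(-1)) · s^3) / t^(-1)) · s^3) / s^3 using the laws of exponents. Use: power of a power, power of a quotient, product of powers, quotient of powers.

s^(-1)t

((((((s^4 / s^2)^2)^(-1)) · s^3) / t^(-1)) · s^3) / s^3
= (((((s^4 / s^2)^(-2)) · s^3) / t^(-1)) · s^3) / s^3    [power of a power]
= ((((((s^4)^(-2)) / ((s^2)^(-2))) · s^3) / t^(-1)) · s^3) / s^3    [power of a quotient]
= ((((s^(-8) / ((s^2)^(-2))) · s^3) / t^(-1)) · s^3) / s^3    [power of a power]
= ((((s^(-8) / s^(-4)) · s^3) / t^(-1)) · s^3) / s^3    [power of a power]
= (((s^(-4) · s^3) / t^(-1)) · s^3) / s^3    [quotient of powers]
= ((s^(-1) / t^(-1)) · s^3) / s^3    [product of powers]
= s^(-1)t    [quotient of powers; product of powers]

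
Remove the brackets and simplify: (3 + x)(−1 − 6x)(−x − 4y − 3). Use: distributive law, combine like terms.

(3 + x)(−1 − 6x)(−x − 4y − 3)
= (−3 − 18x − x − 6x^2)(−x − 4y − 3)    [distributive law]
= (−3 − 19x − 6x^2)(−x − 4y − 3)    [combine like terms]
= 3x + 12y + 9 + 19x^2 + 76xy + 57x + 6x^3 + 24x^2y + 18x^2    [distributive law]
= 60x + 12y + 9 + 37x^2 + 76xy + 6x^3 + 24x^2y    [combine like terms]

60x + 12y + 9 + 37x^2 + 76xy + 6x^3 + 24x^2y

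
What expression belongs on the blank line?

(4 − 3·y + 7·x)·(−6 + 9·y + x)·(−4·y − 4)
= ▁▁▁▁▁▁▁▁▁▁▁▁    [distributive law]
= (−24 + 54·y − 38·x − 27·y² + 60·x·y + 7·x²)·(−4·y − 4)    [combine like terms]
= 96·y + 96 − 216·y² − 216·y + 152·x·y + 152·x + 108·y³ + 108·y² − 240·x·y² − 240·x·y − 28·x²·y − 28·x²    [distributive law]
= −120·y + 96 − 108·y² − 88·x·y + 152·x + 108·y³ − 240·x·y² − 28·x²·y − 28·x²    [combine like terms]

After distributive law, the bracketed line is:

(−24 + 36·y + 4·x + 18·y − 27·y² − 3·x·y − 42·x + 63·x·y + 7·x²)·(−4·y − 4)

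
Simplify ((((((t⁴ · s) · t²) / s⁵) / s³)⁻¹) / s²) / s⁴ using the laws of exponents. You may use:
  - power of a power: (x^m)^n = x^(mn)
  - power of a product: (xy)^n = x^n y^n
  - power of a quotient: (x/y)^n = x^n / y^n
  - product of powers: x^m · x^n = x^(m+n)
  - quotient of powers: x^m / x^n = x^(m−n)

((((((t⁴ · s) · t²) / s⁵) / s³)⁻¹) / s²) / s⁴
= ((((((t⁴ · s) · t²) / s⁵)⁻¹) / ((s³)⁻¹)) / s²) / s⁴    [power of a quotient]
= ((((((t⁴ · s) · t²)⁻¹) / ((s⁵)⁻¹)) / ((s³)⁻¹)) / s²) / s⁴    [power of a quotient]
= ((((((t⁴ · s)⁻¹) · ((t²)⁻¹)) / ((s⁵)⁻¹)) / ((s³)⁻¹)) / s²) / s⁴    [power of a product]
= (((((((t⁴)⁻¹) · (s⁻¹)) · ((t²)⁻¹)) / ((s⁵)⁻¹)) / ((s³)⁻¹)) / s²) / s⁴    [power of a product]
= (((((t⁻⁴ · (s⁻¹)) · ((t²)⁻¹)) / ((s⁵)⁻¹)) / ((s³)⁻¹)) / s²) / s⁴    [power of a power]
= (((((t⁻⁴ · s⁻¹) · t⁻²) / ((s⁵)⁻¹)) / ((s³)⁻¹)) / s²) / s⁴    [power of a power]
= (((((t⁻⁴ · s⁻¹) · t⁻²) / s⁻⁵) / ((s³)⁻¹)) / s²) / s⁴    [power of a power]
= (((((t⁻⁴ · s⁻¹) · t⁻²) / s⁻⁵) / s⁻³) / s²) / s⁴    [power of a power]
= st⁻⁶    [quotient of powers; product of powers]

st⁻⁶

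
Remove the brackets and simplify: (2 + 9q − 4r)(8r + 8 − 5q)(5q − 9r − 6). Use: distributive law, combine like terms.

(2 + 9q − 4r)(8r + 8 − 5q)(5q − 9r − 6)
= (16r + 16 − 10q + 72qr + 72q − 45q^2 − 32r^2 − 32r + 20qr)(5q − 9r − 6)    [distributive law]
= (−16r + 16 + 62q + 92qr − 45q^2 − 32r^2)(5q − 9r − 6)    [combine like terms]
= −80qr + 144r^2 + 96r + 80q − 144r − 96 + 310q^2 − 558qr − 372q + 460q^2r − 828qr^2 − 552qr − 225q^3 + 405q^2r + 270q^2 − 160qr^2 + 288r^3 + 192r^2    [distributive law]
= −1190qr + 336r^2 − 48r − 292q − 96 + 580q^2 + 865q^2r − 988qr^2 − 225q^3 + 288r^3    [combine like terms]

−1190qr + 336r^2 − 48r − 292q − 96 + 580q^2 + 865q^2r − 988qr^2 − 225q^3 + 288r^3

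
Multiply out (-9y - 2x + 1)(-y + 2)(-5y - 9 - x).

-45y^3 + 14y^2 - 19xy^2 + 161y + 21xy - 2x^2y + 34x + 4x^2 - 18

(-9y - 2x + 1)(-y + 2)(-5y - 9 - x)
= (9y^2 - 18y + 2xy - 4x - y + 2)(-5y - 9 - x)    [distributive law]
= (9y^2 - 19y + 2xy - 4x + 2)(-5y - 9 - x)    [combine like terms]
= -45y^3 - 81y^2 - 9xy^2 + 95y^2 + 171y + 19xy - 10xy^2 - 18xy - 2x^2y + 20xy + 36x + 4x^2 - 10y - 18 - 2x    [distributive law]
= -45y^3 + 14y^2 - 19xy^2 + 161y + 21xy - 2x^2y + 34x + 4x^2 - 18    [combine like terms]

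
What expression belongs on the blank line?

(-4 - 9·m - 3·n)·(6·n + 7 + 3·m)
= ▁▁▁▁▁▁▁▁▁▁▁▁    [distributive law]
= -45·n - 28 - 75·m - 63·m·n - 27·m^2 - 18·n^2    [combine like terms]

Applying distributive law to the line above:

-24·n - 28 - 12·m - 54·m·n - 63·m - 27·m^2 - 18·n^2 - 21·n - 9·m·n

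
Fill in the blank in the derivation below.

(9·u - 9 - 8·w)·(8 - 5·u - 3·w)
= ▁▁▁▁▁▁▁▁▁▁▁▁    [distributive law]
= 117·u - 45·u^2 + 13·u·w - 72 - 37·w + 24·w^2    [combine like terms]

Applying distributive law to the line above:

72·u - 45·u^2 - 27·u·w - 72 + 45·u + 27·w - 64·w + 40·u·w + 24·w^2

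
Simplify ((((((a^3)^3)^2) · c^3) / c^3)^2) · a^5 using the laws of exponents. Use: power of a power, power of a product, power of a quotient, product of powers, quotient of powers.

((((((a^3)^3)^2) · c^3) / c^3)^2) · a^5
= ((((((a^3)^3)^2) · c^3)^2) / ((c^3)^2)) · a^5    [power of a quotient]
= ((((((a^3)^3)^2)^2) · ((c^3)^2)) / ((c^3)^2)) · a^5    [power of a product]
= (((((a^3)^3)^4) · ((c^3)^2)) / ((c^3)^2)) · a^5    [power of a power]
= ((((a^3)^12) · ((c^3)^2)) / ((c^3)^2)) · a^5    [power of a power]
= ((a^36 · ((c^3)^2)) / ((c^3)^2)) · a^5    [power of a power]
= ((a^36 · c^6) / ((c^3)^2)) · a^5    [power of a power]
= ((a^36 · c^6) / c^6) · a^5    [power of a power]
= a^41    [quotient of powers; product of powers]

a^41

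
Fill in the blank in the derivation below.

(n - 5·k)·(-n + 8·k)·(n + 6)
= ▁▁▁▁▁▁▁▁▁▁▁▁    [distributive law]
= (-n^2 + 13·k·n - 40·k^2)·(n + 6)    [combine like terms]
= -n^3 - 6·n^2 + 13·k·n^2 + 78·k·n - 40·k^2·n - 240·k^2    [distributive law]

Applying distributive law to the line above:

(-n^2 + 8·k·n + 5·k·n - 40·k^2)·(n + 6)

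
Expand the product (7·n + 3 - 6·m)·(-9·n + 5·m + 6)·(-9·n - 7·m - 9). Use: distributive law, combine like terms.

567·n^3 - 360·m·n^2 + 432·n^2 - 353·m^2·n - 717·m·n - 297·n + 417·m^2 + 63·m - 162 + 210·m^3

(7·n + 3 - 6·m)·(-9·n + 5·m + 6)·(-9·n - 7·m - 9)
= (-63·n^2 + 35·m·n + 42·n - 27·n + 15·m + 18 + 54·m·n - 30·m^2 - 36·m)·(-9·n - 7·m - 9)    [distributive law]
= (-63·n^2 + 89·m·n + 15·n - 21·m + 18 - 30·m^2)·(-9·n - 7·m - 9)    [combine like terms]
= 567·n^3 + 441·m·n^2 + 567·n^2 - 801·m·n^2 - 623·m^2·n - 801·m·n - 135·n^2 - 105·m·n - 135·n + 189·m·n + 147·m^2 + 189·m - 162·n - 126·m - 162 + 270·m^2·n + 210·m^3 + 270·m^2    [distributive law]
= 567·n^3 - 360·m·n^2 + 432·n^2 - 353·m^2·n - 717·m·n - 297·n + 417·m^2 + 63·m - 162 + 210·m^3    [combine like terms]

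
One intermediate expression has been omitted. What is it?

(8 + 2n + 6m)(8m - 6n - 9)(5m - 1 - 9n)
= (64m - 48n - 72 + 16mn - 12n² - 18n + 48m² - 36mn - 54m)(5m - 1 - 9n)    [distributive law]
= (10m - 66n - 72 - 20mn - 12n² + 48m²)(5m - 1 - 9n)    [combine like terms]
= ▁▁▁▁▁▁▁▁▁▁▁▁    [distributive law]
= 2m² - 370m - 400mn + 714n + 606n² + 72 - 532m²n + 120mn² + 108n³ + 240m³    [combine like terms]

After distributive law, the bracketed line is:

50m² - 10m - 90mn - 330mn + 66n + 594n² - 360m + 72 + 648n - 100m²n + 20mn + 180mn² - 60mn² + 12n² + 108n³ + 240m³ - 48m² - 432m²n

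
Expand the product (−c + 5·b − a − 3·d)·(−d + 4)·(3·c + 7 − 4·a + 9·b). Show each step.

(−c + 5·b − a − 3·d)·(−d + 4)·(3·c + 7 − 4·a + 9·b)
= (c·d − 4·c − 5·b·d + 20·b + a·d − 4·a + 3·d² − 12·d)·(3·c + 7 − 4·a + 9·b)    [distributive law]
= 3·c²·d + 7·c·d − 4·a·c·d + 9·b·c·d − 12·c² − 28·c + 16·a·c − 36·b·c − 15·b·c·d − 35·b·d + 20·a·b·d − 45·b²·d + 60·b·c + 140·b − 80·a·b + 180·b² + 3·a·c·d + 7·a·d − 4·a²·d + 9·a·b·d − 12·a·c − 28·a + 16·a² − 36·a·b + 9·c·d² + 21·d² − 12·a·d² + 27·b·d² − 36·c·d − 84·d + 48·a·d − 108·b·d    [distributive law]
= 3·c²·d − 29·c·d − a·c·d − 6·b·c·d − 12·c² − 28·c + 4·a·c + 24·b·c − 143·b·d + 29·a·b·d − 45·b²·d + 140·b − 116·a·b + 180·b² + 55·a·d − 4·a²·d − 28·a + 16·a² + 9·c·d² + 21·d² − 12·a·d² + 27·b·d² − 84·d    [combine like terms]

3·c²·d − 29·c·d − a·c·d − 6·b·c·d − 12·c² − 28·c + 4·a·c + 24·b·c − 143·b·d + 29·a·b·d − 45·b²·d + 140·b − 116·a·b + 180·b² + 55·a·d − 4·a²·d − 28·a + 16·a² + 9·c·d² + 21·d² − 12·a·d² + 27·b·d² − 84·d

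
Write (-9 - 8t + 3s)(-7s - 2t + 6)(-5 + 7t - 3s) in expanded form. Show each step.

(-9 - 8t + 3s)(-7s - 2t + 6)(-5 + 7t - 3s)
= (63s + 18t - 54 + 56st + 16t^2 - 48t - 21s^2 - 6st + 18s)(-5 + 7t - 3s)    [distributive law]
= (81s - 30t - 54 + 50st + 16t^2 - 21s^2)(-5 + 7t - 3s)    [combine like terms]
= -405s + 567st - 243s^2 + 150t - 210t^2 + 90st + 270 - 378t + 162s - 250st + 350st^2 - 150s^2t - 80t^2 + 112t^3 - 48st^2 + 105s^2 - 147s^2t + 63s^3    [distributive law]
= -243s + 407st - 138s^2 - 228t - 290t^2 + 270 + 302st^2 - 297s^2t + 112t^3 + 63s^3    [combine like terms]

-243s + 407st - 138s^2 - 228t - 290t^2 + 270 + 302st^2 - 297s^2t + 112t^3 + 63s^3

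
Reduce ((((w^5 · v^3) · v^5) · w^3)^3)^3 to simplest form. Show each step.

v^72w^72

((((w^5 · v^3) · v^5) · w^3)^3)^3
= (((w^5 · v^3) · v^5) · w^3)^9    [power of a power]
= (((w^5 · v^3) · v^5)^9) · ((w^3)^9)    [power of a product]
= (((w^5 · v^3)^9) · ((v^5)^9)) · ((w^3)^9)    [power of a product]
= ((((w^5)^9) · ((v^3)^9)) · ((v^5)^9)) · ((w^3)^9)    [power of a product]
= ((w^45 · ((v^3)^9)) · ((v^5)^9)) · ((w^3)^9)    [power of a power]
= ((w^45 · v^27) · ((v^5)^9)) · ((w^3)^9)    [power of a power]
= ((w^45 · v^27) · v^45) · ((w^3)^9)    [power of a power]
= ((w^45 · v^27) · v^45) · w^27    [power of a power]
= v^72w^72    [product of powers]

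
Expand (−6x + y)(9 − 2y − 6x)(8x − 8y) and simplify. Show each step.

(−6x + y)(9 − 2y − 6x)(8x − 8y)
= (−54x + 12xy + 36x^2 + 9y − 2y^2 − 6xy)(8x − 8y)    [distributive law]
= (−54x + 6xy + 36x^2 + 9y − 2y^2)(8x − 8y)    [combine like terms]
= −432x^2 + 432xy + 48x^2y − 48xy^2 + 288x^3 − 288x^2y + 72xy − 72y^2 − 16xy^2 + 16y^3    [distributive law]
= −432x^2 + 504xy − 240x^2y − 64xy^2 + 288x^3 − 72y^2 + 16y^3    [combine like terms]

−432x^2 + 504xy − 240x^2y − 64xy^2 + 288x^3 − 72y^2 + 16y^3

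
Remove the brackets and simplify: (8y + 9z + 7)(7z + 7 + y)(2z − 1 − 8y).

(8y + 9z + 7)(7z + 7 + y)(2z − 1 − 8y)
= (56yz + 56y + 8y^2 + 63z^2 + 63z + 9yz + 49z + 49 + 7y)(2z − 1 − 8y)    [distributive law]
= (65yz + 63y + 8y^2 + 63z^2 + 112z + 49)(2z − 1 − 8y)    [combine like terms]
= 130yz^2 − 65yz − 520y^2z + 126yz − 63y − 504y^2 + 16y^2z − 8y^2 − 64y^3 + 126z^3 − 63z^2 − 504yz^2 + 224z^2 − 112z − 896yz + 98z − 49 − 392y    [distributive law]
= −374yz^2 − 835yz − 504y^2z − 455y − 512y^2 − 64y^3 + 126z^3 + 161z^2 − 14z − 49    [combine like terms]

−374yz^2 − 835yz − 504y^2z − 455y − 512y^2 − 64y^3 + 126z^3 + 161z^2 − 14z − 49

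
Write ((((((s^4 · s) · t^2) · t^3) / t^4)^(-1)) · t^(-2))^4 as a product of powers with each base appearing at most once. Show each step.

s^(-20)·t^(-12)

((((((s^4 · s) · t^2) · t^3) / t^4)^(-1)) · t^(-2))^4
= ((((((s^4 · s) · t^2) · t^3) / t^4)^(-1))^4) · ((t^(-2))^4)    [power of a product]
= (((((s^4 · s) · t^2) · t^3) / t^4)^(-4)) · ((t^(-2))^4)    [power of a power]
= (((((s^4 · s) · t^2) · t^3)^(-4)) / ((t^4)^(-4))) · ((t^(-2))^4)    [power of a quotient]
= (((((s^4 · s) · t^2)^(-4)) · ((t^3)^(-4))) / ((t^4)^(-4))) · ((t^(-2))^4)    [power of a product]
= (((((s^4 · s)^(-4)) · ((t^2)^(-4))) · ((t^3)^(-4))) / ((t^4)^(-4))) · ((t^(-2))^4)    [power of a product]
= ((((((s^4)^(-4)) · (s^(-4))) · ((t^2)^(-4))) · ((t^3)^(-4))) / ((t^4)^(-4))) · ((t^(-2))^4)    [power of a product]
= ((((s^(-16) · (s^(-4))) · ((t^2)^(-4))) · ((t^3)^(-4))) / ((t^4)^(-4))) · ((t^(-2))^4)    [power of a power]
= (((s^(-20) · ((t^2)^(-4))) · ((t^3)^(-4))) / ((t^4)^(-4))) · ((t^(-2))^4)    [product of powers]
= (((s^(-20) · t^(-8)) · ((t^3)^(-4))) / ((t^4)^(-4))) · ((t^(-2))^4)    [power of a power]
= (((s^(-20) · t^(-8)) · t^(-12)) / ((t^4)^(-4))) · ((t^(-2))^4)    [power of a power]
= (((s^(-20) · t^(-8)) · t^(-12)) / t^(-16)) · ((t^(-2))^4)    [power of a power]
= (((s^(-20) · t^(-8)) · t^(-12)) / t^(-16)) · t^(-8)    [power of a power]
= s^(-20)·t^(-12)    [quotient of powers; product of powers]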